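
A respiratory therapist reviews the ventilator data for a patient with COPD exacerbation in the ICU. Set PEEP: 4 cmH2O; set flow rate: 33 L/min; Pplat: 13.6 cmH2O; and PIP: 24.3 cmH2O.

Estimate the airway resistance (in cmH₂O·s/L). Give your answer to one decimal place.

Flow: 33 L/min ÷ 60 = 0.55 L/s.
Raw = (PIP − Pplat) / flow = (24.3 − 13.6) / 0.55 = 10.7 / 0.55 = 19.455 cmH2O·s/L.

19.5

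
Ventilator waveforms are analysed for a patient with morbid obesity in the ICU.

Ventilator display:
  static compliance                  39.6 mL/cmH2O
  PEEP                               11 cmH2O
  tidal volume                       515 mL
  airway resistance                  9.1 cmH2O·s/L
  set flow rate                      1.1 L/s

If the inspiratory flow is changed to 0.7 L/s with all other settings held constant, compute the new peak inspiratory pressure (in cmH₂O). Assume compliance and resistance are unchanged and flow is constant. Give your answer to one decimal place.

30.4

PIP = Vt/C + R·V̇ + PEEP (constant-flow equation of motion).
Only the resistive term changes: ΔPIP = R × ΔV̇ = 9.1 × (0.7 − 1.1) = 9.1 × -0.4 = -3.64 cmH2O.
Original PIP = 515/39.6 + 9.1×1.1 + 11 = 34.015 cmH2O; new PIP = 34.015 + (-3.64) = 30.375 cmH2O.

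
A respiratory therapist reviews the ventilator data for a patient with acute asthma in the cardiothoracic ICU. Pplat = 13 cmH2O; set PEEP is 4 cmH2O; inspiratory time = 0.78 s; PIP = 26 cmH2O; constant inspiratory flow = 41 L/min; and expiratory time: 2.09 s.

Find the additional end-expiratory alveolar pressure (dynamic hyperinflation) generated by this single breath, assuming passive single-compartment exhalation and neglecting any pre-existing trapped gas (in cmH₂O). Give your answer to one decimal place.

1.4

Flow: 41 L/min ÷ 60 = 0.6833 L/s.
Vt = flow × Ti = 0.6833 L/s × 0.78 s × 1000 mL/L = 532.97 mL.
R = (PIP − Pplat)/V̇ = (26 − 13) / 0.6833 = 13.0/0.6833 = 19.025 cmH2O·s/L.
C = Vt/(Pplat − PEEP) = 532.97 / (13 − 4) = 532.97/9.0 = 59.219 mL/cmH2O.
τ = R × C = 19.025 × 0.05922 L/cmH2O = 1.127 s.
Fraction remaining = e^(−Te/τ) = e^(−2.09/1.127) = 0.1565; trapped volume = 532.97 × 0.1565 = 83.41 mL.
Additional alveolar pressure from trapping ≈ V_trapped / C = 83.41 / 59.219 = 1.409 cmH2O.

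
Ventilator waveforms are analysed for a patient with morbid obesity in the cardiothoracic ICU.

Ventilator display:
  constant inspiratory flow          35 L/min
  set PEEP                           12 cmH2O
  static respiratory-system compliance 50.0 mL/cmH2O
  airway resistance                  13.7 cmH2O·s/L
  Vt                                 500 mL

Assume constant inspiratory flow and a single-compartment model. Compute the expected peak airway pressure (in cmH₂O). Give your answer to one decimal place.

Flow: 35 L/min ÷ 60 = 0.5833 L/s.
Equation of motion (constant flow): PIP = Vt/C + R·V̇ + PEEP.
PIP = 500/50.0 + 13.7×0.5833 + 12 = 10.0 + 7.991 + 12 = 29.991 cmH2O.

30.0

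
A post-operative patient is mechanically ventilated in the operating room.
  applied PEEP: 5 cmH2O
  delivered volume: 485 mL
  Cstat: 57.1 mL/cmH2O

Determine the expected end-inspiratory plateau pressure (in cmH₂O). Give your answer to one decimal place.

Pplat = PEEP + Vt / Cstat = 5 + 485 / 57.1 = 5 + 8.494 = 13.494 cmH2O.

13.5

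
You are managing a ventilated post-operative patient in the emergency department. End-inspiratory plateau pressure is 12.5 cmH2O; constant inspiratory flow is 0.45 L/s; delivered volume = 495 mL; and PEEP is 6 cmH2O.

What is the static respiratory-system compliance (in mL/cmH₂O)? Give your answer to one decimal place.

76.2

Cstat = Vt / (Pplat − PEEP) = 495 / (12.5 − 6) = 495 / 6.5 = 76.154 mL/cmH2O.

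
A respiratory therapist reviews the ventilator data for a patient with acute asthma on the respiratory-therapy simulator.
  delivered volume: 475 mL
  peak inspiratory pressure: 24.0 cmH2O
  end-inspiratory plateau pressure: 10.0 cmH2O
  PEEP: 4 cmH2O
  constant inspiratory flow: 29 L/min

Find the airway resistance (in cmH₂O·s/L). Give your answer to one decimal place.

29.0

Flow: 29 L/min ÷ 60 = 0.4833 L/s.
Raw = (PIP − Pplat) / flow = (24.0 − 10.0) / 0.4833 = 14.0 / 0.4833 = 28.968 cmH2O·s/L.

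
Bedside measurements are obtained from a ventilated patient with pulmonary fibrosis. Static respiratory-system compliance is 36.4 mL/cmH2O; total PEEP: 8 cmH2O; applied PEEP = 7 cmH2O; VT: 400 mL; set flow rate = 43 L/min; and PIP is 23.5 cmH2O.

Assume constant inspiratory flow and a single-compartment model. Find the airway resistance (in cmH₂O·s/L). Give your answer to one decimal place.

6.3

Flow: 43 L/min ÷ 60 = 0.7167 L/s.
Total PEEP = 8 cmH2O (set 7 + intrinsic 1); this is the baseline alveolar pressure.
Equation of motion (constant flow): PIP = Vt/C + R·V̇ + PEEP.
R·V̇ = PIP − Vt/C − PEEP = 23.5 − 400/36.4 − 8 = 23.5 − 10.989 − 8 = 4.511 cmH2O.
R = 4.511 / 0.7167 = 6.294 cmH2O·s/L.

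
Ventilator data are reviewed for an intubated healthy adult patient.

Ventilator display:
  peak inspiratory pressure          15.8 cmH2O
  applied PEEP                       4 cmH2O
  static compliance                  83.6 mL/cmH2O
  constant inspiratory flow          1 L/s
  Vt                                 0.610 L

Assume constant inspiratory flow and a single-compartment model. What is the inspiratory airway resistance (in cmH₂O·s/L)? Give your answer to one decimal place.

4.5

Equation of motion (constant flow): PIP = Vt/C + R·V̇ + PEEP.
R·V̇ = PIP − Vt/C − PEEP = 15.8 − 610/83.6 − 4 = 15.8 − 7.297 − 4 = 4.503 cmH2O.
R = 4.503 / 1 = 4.503 cmH2O·s/L.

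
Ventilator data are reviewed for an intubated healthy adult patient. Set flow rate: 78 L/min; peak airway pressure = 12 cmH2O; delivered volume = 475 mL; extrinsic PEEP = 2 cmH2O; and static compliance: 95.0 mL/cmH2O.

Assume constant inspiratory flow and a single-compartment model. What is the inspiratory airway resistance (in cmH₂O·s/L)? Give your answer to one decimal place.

Flow: 78 L/min ÷ 60 = 1.3 L/s.
Equation of motion (constant flow): PIP = Vt/C + R·V̇ + PEEP.
R·V̇ = PIP − Vt/C − PEEP = 12 − 475/95.0 − 2 = 12 − 5.0 − 2 = 5.0 cmH2O.
R = 5.0 / 1.3 = 3.846 cmH2O·s/L.

3.8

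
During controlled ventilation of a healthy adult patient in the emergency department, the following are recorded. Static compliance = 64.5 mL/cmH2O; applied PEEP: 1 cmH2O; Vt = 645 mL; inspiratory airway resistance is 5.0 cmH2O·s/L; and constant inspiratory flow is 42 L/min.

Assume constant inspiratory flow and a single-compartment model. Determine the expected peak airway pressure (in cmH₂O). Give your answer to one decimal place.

Flow: 42 L/min ÷ 60 = 0.7 L/s.
Equation of motion (constant flow): PIP = Vt/C + R·V̇ + PEEP.
PIP = 645/64.5 + 5.0×0.7 + 1 = 10.0 + 3.5 + 1 = 14.5 cmH2O.

14.5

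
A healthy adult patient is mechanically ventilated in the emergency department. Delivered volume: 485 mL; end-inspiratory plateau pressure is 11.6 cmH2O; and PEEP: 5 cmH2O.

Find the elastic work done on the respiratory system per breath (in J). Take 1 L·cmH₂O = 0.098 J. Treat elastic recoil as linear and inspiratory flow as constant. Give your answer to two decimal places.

Elastic work ≈ ½ × (Pplat − PEEP) × Vt = 0.5 × (11.6 − 5) × 0.485 L = 0.5 × 6.6 × 0.485 = 1.601 L·cmH2O.
× 0.098 J/(L·cmH2O) → 0.1569 J.

0.16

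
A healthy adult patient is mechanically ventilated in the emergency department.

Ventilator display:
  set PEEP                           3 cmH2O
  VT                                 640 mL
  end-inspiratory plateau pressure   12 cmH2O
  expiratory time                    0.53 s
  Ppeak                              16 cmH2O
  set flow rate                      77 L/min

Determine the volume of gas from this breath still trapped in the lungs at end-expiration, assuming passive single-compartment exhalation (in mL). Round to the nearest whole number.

59

Flow: 77 L/min ÷ 60 = 1.2833 L/s.
R = (PIP − Pplat)/V̇ = (16 − 12) / 1.2833 = 4.0/1.2833 = 3.117 cmH2O·s/L.
C = Vt/(Pplat − PEEP) = 640.0 / (12 − 3) = 640.0/9.0 = 71.111 mL/cmH2O.
τ = R × C = 3.117 × 0.07111 L/cmH2O = 0.2216 s.
Fraction remaining = e^(−Te/τ) = e^(−0.53/0.2216) = 0.09147.
Trapped volume = 640.0 × 0.09147 = 58.541 mL.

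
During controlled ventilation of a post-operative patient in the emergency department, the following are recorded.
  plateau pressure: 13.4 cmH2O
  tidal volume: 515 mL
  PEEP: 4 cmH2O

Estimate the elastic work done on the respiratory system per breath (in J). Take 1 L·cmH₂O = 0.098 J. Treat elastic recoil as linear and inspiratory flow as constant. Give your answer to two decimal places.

0.24

Elastic work ≈ ½ × (Pplat − PEEP) × Vt = 0.5 × (13.4 − 4) × 0.515 L = 0.5 × 9.4 × 0.515 = 2.421 L·cmH2O.
× 0.098 J/(L·cmH2O) → 0.2373 J.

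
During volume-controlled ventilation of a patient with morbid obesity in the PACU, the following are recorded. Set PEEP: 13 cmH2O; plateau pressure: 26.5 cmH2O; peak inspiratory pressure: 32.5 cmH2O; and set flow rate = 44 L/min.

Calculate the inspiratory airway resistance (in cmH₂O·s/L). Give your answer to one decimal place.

Flow: 44 L/min ÷ 60 = 0.7333 L/s.
Raw = (PIP − Pplat) / flow = (32.5 − 26.5) / 0.7333 = 6.0 / 0.7333 = 8.182 cmH2O·s/L.

8.2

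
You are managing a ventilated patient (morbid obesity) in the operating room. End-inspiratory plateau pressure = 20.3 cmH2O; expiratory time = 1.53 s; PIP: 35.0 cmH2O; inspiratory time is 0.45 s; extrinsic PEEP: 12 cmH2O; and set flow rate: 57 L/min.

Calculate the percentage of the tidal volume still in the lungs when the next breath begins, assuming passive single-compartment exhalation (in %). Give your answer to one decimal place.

Flow: 57 L/min ÷ 60 = 0.95 L/s.
Vt = flow × Ti = 0.95 L/s × 0.45 s × 1000 mL/L = 427.5 mL.
R = (PIP − Pplat)/V̇ = (35.0 − 20.3) / 0.95 = 14.7/0.95 = 15.474 cmH2O·s/L.
C = Vt/(Pplat − PEEP) = 427.5 / (20.3 − 12) = 427.5/8.3 = 51.506 mL/cmH2O.
τ = R × C = 15.474 × 0.05151 L/cmH2O = 0.7971 s.
Fraction remaining at end-expiration = e^(−Te/τ) = e^(−1.53/0.7971) = 0.1467 → 14.67%.

14.7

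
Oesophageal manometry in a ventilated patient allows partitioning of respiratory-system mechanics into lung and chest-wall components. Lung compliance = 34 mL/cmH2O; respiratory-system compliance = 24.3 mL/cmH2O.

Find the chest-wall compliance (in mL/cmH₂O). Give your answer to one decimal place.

85.2

1/Ccw = 1/Crs − 1/CL.
1/Ccw = 1/24.3 − 1/34 = 0.01174.
Ccw = 85.179 mL/cmH2O.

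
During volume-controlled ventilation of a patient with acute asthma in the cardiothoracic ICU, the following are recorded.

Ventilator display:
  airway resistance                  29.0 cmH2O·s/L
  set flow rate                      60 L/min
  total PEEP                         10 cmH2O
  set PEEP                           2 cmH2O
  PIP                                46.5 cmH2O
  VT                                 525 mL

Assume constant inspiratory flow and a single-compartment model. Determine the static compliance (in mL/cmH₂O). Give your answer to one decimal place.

Flow: 60 L/min ÷ 60 = 1 L/s.
Total PEEP = 10 cmH2O (set 2 + intrinsic 8); this is the baseline alveolar pressure.
Equation of motion (constant flow): PIP = Vt/C + R·V̇ + PEEP.
Vt/C = PIP − R·V̇ − PEEP = 46.5 − 29.0×1 − 10 = 46.5 − 29.0 − 10 = 7.5 cmH2O.
C = Vt / 7.5 = 525 / 7.5 = 70.0 mL/cmH2O.

70.0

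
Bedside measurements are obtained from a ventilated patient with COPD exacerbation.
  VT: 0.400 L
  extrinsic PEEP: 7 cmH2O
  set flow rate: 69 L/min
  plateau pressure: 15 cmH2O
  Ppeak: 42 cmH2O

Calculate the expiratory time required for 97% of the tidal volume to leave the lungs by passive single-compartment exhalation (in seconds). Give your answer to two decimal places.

Flow: 69 L/min ÷ 60 = 1.15 L/s.
R = (PIP − Pplat)/V̇ = (42 − 15) / 1.15 = 27.0/1.15 = 23.478 cmH2O·s/L.
C = Vt/(Pplat − PEEP) = 400.0 / (15 − 7) = 400.0/8.0 = 50.0 mL/cmH2O.
τ = R × C = 23.478 × 0.05 L/cmH2O = 1.174 s.
t = −τ·ln(1 − 0.97) = −1.174·ln(0.03) = 4.117 s.

4.12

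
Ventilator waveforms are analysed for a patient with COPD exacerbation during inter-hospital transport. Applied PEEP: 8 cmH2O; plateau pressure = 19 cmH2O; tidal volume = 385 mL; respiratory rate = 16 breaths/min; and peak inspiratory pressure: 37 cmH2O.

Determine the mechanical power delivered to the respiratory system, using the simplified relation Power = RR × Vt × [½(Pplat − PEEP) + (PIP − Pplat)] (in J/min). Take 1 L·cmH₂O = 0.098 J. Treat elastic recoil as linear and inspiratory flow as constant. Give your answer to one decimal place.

Per-breath work = Vt × [½(Pplat−PEEP) + (PIP−Pplat)] = 0.385 × [0.5×11.0 + 18.0] = 0.385 × 23.5 = 9.048 L·cmH2O.
Power = 16 × 9.048 = 144.77 L·cmH2O/min.
× 0.098 J/(L·cmH2O) → 14.187 J/min.

14.2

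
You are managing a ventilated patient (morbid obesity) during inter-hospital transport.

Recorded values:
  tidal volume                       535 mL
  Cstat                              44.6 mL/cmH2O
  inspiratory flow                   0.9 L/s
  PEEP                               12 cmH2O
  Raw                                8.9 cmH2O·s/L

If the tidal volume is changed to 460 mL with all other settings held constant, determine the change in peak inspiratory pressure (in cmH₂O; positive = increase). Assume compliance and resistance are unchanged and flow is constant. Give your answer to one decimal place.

-1.7

PIP = Vt/C + R·V̇ + PEEP (constant-flow equation of motion).
Only the elastic term changes: ΔPIP = ΔVt / C = (460 − 535) / 44.6 = -1.682 cmH2O.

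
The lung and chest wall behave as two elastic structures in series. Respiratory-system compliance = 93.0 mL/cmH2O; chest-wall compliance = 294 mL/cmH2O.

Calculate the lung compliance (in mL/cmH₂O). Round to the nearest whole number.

1/CL = 1/Crs − 1/Ccw.
1/CL = 1/93.0 − 1/294 = 0.007351.
CL = 136.04 mL/cmH2O.

136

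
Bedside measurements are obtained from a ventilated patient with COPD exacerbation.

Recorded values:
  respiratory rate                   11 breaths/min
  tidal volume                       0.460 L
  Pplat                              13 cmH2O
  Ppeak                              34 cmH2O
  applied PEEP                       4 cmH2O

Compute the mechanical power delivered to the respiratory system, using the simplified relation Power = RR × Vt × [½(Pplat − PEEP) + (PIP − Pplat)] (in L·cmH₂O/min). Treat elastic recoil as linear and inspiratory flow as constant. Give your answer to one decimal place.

Per-breath work = Vt × [½(Pplat−PEEP) + (PIP−Pplat)] = 0.460 × [0.5×9.0 + 21.0] = 0.460 × 25.5 = 11.73 L·cmH2O.
Power = 11 × 11.73 = 129.03 L·cmH2O/min.

129.0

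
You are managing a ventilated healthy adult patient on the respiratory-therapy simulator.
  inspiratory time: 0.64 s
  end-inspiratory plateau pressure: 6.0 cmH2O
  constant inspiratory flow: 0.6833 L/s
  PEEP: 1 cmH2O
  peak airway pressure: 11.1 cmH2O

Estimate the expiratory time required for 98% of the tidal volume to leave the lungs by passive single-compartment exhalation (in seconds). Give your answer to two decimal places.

Vt = flow × Ti = 0.6833 L/s × 0.64 s × 1000 mL/L = 437.31 mL.
R = (PIP − Pplat)/V̇ = (11.1 − 6.0) / 0.6833 = 5.1/0.6833 = 7.464 cmH2O·s/L.
C = Vt/(Pplat − PEEP) = 437.31 / (6.0 − 1) = 437.31/5.0 = 87.462 mL/cmH2O.
τ = R × C = 7.464 × 0.08746 L/cmH2O = 0.6528 s.
t = −τ·ln(1 − 0.98) = −0.6528·ln(0.02) = 2.554 s.

2.55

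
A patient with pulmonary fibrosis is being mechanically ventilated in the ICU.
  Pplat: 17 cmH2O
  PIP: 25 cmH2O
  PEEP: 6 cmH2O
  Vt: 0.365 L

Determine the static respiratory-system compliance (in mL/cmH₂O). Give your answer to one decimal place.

33.2

Cstat = Vt / (Pplat − PEEP) = 365 / (17 − 6) = 365 / 11.0 = 33.182 mL/cmH2O.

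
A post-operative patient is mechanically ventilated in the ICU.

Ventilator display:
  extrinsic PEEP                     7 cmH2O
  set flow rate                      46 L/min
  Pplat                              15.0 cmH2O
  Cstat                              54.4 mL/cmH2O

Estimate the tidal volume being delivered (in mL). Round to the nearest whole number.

Vt = Cstat × (Pplat − PEEP) = 54.4 × (15.0 − 7) = 54.4 × 8.0 = 435.2 mL.

435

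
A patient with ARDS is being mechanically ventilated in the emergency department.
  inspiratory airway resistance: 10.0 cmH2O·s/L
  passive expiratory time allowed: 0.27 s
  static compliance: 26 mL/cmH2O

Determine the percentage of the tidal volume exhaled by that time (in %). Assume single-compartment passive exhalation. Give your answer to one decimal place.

64.6

τ = R × C = 10.0 × 26 mL/cmH2O = 10.0 × 0.026 L/cmH2O = 0.26 s.
Passive exhalation: V(t)/V₀ = e^(−t/τ) = e^(−0.27/0.26) = 0.354.
Fraction exhaled = 1 − 0.354 = 0.646 → 64.6%.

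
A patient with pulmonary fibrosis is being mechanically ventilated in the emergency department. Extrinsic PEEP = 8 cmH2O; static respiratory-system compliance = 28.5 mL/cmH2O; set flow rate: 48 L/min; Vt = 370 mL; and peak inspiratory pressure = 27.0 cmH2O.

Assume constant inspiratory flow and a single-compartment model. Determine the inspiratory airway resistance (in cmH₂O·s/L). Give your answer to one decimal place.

7.5

Flow: 48 L/min ÷ 60 = 0.8 L/s.
Equation of motion (constant flow): PIP = Vt/C + R·V̇ + PEEP.
R·V̇ = PIP − Vt/C − PEEP = 27.0 − 370/28.5 − 8 = 27.0 − 12.982 − 8 = 6.018 cmH2O.
R = 6.018 / 0.8 = 7.523 cmH2O·s/L.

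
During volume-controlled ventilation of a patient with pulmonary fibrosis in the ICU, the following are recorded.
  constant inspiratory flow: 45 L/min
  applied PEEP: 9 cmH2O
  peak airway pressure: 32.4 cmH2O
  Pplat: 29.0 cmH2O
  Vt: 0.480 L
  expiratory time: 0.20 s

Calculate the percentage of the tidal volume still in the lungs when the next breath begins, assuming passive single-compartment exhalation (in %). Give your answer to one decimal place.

15.9

Flow: 45 L/min ÷ 60 = 0.75 L/s.
R = (PIP − Pplat)/V̇ = (32.4 − 29.0) / 0.75 = 3.4/0.75 = 4.533 cmH2O·s/L.
C = Vt/(Pplat − PEEP) = 480.0 / (29.0 − 9) = 480.0/20.0 = 24.0 mL/cmH2O.
τ = R × C = 4.533 × 0.024 L/cmH2O = 0.1088 s.
Fraction remaining at end-expiration = e^(−Te/τ) = e^(−0.20/0.1088) = 0.1591 → 15.91%.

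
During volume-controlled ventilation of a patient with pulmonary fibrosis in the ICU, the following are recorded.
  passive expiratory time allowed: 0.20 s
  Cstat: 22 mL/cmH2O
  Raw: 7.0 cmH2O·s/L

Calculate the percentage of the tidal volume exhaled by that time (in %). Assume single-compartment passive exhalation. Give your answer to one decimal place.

τ = R × C = 7.0 × 22 mL/cmH2O = 7.0 × 0.022 L/cmH2O = 0.154 s.
Passive exhalation: V(t)/V₀ = e^(−t/τ) = e^(−0.20/0.154) = 0.2729.
Fraction exhaled = 1 − 0.2729 = 0.7271 → 72.71%.

72.7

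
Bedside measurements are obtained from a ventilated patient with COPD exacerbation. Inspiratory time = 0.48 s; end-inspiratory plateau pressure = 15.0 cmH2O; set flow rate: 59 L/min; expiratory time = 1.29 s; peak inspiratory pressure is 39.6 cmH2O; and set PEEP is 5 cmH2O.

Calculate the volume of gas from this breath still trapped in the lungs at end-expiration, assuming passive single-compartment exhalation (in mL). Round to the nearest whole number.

158

Flow: 59 L/min ÷ 60 = 0.9833 L/s.
Vt = flow × Ti = 0.9833 L/s × 0.48 s × 1000 mL/L = 471.98 mL.
R = (PIP − Pplat)/V̇ = (39.6 − 15.0) / 0.9833 = 24.6/0.9833 = 25.018 cmH2O·s/L.
C = Vt/(Pplat − PEEP) = 471.98 / (15.0 − 5) = 471.98/10.0 = 47.198 mL/cmH2O.
τ = R × C = 25.018 × 0.0472 L/cmH2O = 1.181 s.
Fraction remaining = e^(−Te/τ) = e^(−1.29/1.181) = 0.3354.
Trapped volume = 471.98 × 0.3354 = 158.3 mL.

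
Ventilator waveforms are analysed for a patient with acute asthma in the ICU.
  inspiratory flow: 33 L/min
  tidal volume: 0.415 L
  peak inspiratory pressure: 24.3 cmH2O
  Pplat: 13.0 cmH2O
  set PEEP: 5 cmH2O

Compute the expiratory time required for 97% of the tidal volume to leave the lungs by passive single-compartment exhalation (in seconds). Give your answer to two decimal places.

3.74

Flow: 33 L/min ÷ 60 = 0.55 L/s.
R = (PIP − Pplat)/V̇ = (24.3 − 13.0) / 0.55 = 11.3/0.55 = 20.545 cmH2O·s/L.
C = Vt/(Pplat − PEEP) = 415.0 / (13.0 − 5) = 415.0/8.0 = 51.875 mL/cmH2O.
τ = R × C = 20.545 × 0.05188 L/cmH2O = 1.066 s.
t = −τ·ln(1 − 0.97) = −1.066·ln(0.03) = 3.738 s.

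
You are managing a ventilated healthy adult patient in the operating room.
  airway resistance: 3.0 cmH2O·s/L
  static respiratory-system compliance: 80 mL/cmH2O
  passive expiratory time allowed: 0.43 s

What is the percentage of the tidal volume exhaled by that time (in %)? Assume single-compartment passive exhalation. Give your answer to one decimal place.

τ = R × C = 3.0 × 80 mL/cmH2O = 3.0 × 0.080 L/cmH2O = 0.24 s.
Passive exhalation: V(t)/V₀ = e^(−t/τ) = e^(−0.43/0.24) = 0.1667.
Fraction exhaled = 1 − 0.1667 = 0.8333 → 83.33%.

83.3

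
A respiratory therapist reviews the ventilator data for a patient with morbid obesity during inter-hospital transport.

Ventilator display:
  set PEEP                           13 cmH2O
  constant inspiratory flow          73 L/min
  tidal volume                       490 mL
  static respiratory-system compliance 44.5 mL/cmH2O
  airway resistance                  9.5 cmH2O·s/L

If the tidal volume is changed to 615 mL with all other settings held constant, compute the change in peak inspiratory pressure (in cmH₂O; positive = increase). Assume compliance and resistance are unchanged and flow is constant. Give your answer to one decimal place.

2.8

PIP = Vt/C + R·V̇ + PEEP (constant-flow equation of motion).
Only the elastic term changes: ΔPIP = ΔVt / C = (615 − 490) / 44.5 = 2.809 cmH2O.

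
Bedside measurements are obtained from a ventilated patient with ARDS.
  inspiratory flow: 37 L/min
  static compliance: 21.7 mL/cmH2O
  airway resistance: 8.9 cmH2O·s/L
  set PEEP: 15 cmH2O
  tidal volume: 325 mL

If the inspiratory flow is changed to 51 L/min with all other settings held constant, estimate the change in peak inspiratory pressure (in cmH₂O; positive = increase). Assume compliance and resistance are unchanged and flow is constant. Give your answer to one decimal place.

2.1

Flow: 37 L/min ÷ 60 = 0.6167 L/s.
New flow: 51 L/min ÷ 60 = 0.85 L/s.
PIP = Vt/C + R·V̇ + PEEP (constant-flow equation of motion).
Only the resistive term changes: ΔPIP = R × ΔV̇ = 8.9 × (0.85 − 0.6167) = 8.9 × 0.2333 = 2.076 cmH2O.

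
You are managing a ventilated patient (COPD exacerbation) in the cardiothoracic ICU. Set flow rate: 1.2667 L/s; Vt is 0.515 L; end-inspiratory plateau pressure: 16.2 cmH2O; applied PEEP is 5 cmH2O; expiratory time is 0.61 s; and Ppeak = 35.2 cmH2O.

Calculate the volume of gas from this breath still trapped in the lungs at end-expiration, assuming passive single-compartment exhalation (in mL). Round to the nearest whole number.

213

R = (PIP − Pplat)/V̇ = (35.2 − 16.2) / 1.2667 = 19.0/1.2667 = 15.0 cmH2O·s/L.
C = Vt/(Pplat − PEEP) = 515.0 / (16.2 − 5) = 515.0/11.2 = 45.982 mL/cmH2O.
τ = R × C = 15.0 × 0.04598 L/cmH2O = 0.6897 s.
Fraction remaining = e^(−Te/τ) = e^(−0.61/0.6897) = 0.4129.
Trapped volume = 515.0 × 0.4129 = 212.64 mL.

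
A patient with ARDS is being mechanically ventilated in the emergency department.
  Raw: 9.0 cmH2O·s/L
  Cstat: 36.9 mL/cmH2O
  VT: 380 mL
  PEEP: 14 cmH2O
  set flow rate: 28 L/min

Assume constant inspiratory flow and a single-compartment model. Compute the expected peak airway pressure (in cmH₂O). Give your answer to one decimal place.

28.5

Flow: 28 L/min ÷ 60 = 0.4667 L/s.
Equation of motion (constant flow): PIP = Vt/C + R·V̇ + PEEP.
PIP = 380/36.9 + 9.0×0.4667 + 14 = 10.298 + 4.2 + 14 = 28.498 cmH2O.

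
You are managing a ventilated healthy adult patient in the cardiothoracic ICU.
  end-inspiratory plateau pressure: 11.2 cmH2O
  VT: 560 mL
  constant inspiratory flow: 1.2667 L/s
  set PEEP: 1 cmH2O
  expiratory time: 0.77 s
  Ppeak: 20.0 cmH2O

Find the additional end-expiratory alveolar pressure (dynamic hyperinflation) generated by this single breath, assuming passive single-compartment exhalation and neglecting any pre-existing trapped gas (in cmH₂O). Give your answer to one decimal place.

1.4

R = (PIP − Pplat)/V̇ = (20.0 − 11.2) / 1.2667 = 8.8/1.2667 = 6.947 cmH2O·s/L.
C = Vt/(Pplat − PEEP) = 560.0 / (11.2 − 1) = 560.0/10.2 = 54.902 mL/cmH2O.
τ = R × C = 6.947 × 0.0549 L/cmH2O = 0.3814 s.
Fraction remaining = e^(−Te/τ) = e^(−0.77/0.3814) = 0.1328; trapped volume = 560.0 × 0.1328 = 74.368 mL.
Additional alveolar pressure from trapping ≈ V_trapped / C = 74.368 / 54.902 = 1.355 cmH2O.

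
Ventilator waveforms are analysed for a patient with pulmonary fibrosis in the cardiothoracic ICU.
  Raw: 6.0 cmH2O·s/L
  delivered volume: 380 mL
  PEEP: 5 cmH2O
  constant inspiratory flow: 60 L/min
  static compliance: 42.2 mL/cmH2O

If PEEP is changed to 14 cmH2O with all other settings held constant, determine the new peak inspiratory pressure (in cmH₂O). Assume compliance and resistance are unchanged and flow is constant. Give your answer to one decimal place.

29.0

Flow: 60 L/min ÷ 60 = 1 L/s.
PIP = Vt/C + R·V̇ + PEEP (constant-flow equation of motion).
Only the baseline term changes: ΔPIP = ΔPEEP = 14 − 5 = 9.0 cmH2O.
Original PIP = 380/42.2 + 6.0×1 + 5 = 20.005 cmH2O; new PIP = 20.005 + (9.0) = 29.005 cmH2O.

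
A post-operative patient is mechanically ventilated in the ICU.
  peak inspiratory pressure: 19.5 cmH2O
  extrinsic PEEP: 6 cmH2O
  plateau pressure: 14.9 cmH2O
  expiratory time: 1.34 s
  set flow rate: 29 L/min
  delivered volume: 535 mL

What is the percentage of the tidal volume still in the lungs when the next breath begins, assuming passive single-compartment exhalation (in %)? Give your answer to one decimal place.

9.6

Flow: 29 L/min ÷ 60 = 0.4833 L/s.
R = (PIP − Pplat)/V̇ = (19.5 − 14.9) / 0.4833 = 4.6/0.4833 = 9.518 cmH2O·s/L.
C = Vt/(Pplat − PEEP) = 535.0 / (14.9 − 6) = 535.0/8.9 = 60.112 mL/cmH2O.
τ = R × C = 9.518 × 0.06011 L/cmH2O = 0.5721 s.
Fraction remaining at end-expiration = e^(−Te/τ) = e^(−1.34/0.5721) = 0.09611 → 9.611%.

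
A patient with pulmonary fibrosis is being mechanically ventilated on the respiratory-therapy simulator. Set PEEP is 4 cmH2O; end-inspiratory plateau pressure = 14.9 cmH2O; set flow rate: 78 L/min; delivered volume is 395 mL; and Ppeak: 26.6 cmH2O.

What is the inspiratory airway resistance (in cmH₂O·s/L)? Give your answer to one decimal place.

Flow: 78 L/min ÷ 60 = 1.3 L/s.
Raw = (PIP − Pplat) / flow = (26.6 − 14.9) / 1.3 = 11.7 / 1.3 = 9.0 cmH2O·s/L.

9.0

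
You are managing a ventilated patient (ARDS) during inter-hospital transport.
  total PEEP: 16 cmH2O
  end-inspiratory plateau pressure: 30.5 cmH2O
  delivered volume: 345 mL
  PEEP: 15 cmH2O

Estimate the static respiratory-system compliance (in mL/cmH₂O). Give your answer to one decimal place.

23.8

End-expiratory occlusion gives total PEEP = 16 cmH2O (intrinsic PEEP = 16 − 15 = 1). Use total PEEP for the elastic gradient.
Cstat = Vt / (Pplat − PEEPtotal) = 345 / (30.5 − 16) = 345 / 14.5 = 23.793 mL/cmH2O.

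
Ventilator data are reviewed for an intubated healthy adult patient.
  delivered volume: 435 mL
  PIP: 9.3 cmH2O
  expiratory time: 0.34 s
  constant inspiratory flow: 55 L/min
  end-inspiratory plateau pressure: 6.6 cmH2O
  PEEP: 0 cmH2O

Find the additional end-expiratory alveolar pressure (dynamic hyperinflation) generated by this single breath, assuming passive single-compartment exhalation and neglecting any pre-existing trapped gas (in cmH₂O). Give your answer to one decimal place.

Flow: 55 L/min ÷ 60 = 0.9167 L/s.
R = (PIP − Pplat)/V̇ = (9.3 − 6.6) / 0.9167 = 2.7/0.9167 = 2.945 cmH2O·s/L.
C = Vt/(Pplat − PEEP) = 435.0 / (6.6 − 0) = 435.0/6.6 = 65.909 mL/cmH2O.
τ = R × C = 2.945 × 0.06591 L/cmH2O = 0.1941 s.
Fraction remaining = e^(−Te/τ) = e^(−0.34/0.1941) = 0.1735; trapped volume = 435.0 × 0.1735 = 75.473 mL.
Additional alveolar pressure from trapping ≈ V_trapped / C = 75.473 / 65.909 = 1.145 cmH2O.

1.1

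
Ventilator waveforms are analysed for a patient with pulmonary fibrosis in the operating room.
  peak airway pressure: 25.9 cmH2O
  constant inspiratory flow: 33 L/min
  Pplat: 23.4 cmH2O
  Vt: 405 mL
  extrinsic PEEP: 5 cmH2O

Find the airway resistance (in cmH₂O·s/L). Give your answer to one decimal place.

4.5

Flow: 33 L/min ÷ 60 = 0.55 L/s.
Raw = (PIP − Pplat) / flow = (25.9 − 23.4) / 0.55 = 2.5 / 0.55 = 4.545 cmH2O·s/L.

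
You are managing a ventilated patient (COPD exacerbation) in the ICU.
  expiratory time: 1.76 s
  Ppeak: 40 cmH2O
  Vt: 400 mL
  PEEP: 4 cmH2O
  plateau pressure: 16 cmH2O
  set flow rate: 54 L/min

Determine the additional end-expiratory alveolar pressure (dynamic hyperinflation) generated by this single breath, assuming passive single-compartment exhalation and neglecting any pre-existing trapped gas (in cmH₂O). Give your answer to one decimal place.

1.7

Flow: 54 L/min ÷ 60 = 0.9 L/s.
R = (PIP − Pplat)/V̇ = (40 − 16) / 0.9 = 24.0/0.9 = 26.667 cmH2O·s/L.
C = Vt/(Pplat − PEEP) = 400.0 / (16 − 4) = 400.0/12.0 = 33.333 mL/cmH2O.
τ = R × C = 26.667 × 0.03333 L/cmH2O = 0.8888 s.
Fraction remaining = e^(−Te/τ) = e^(−1.76/0.8888) = 0.138; trapped volume = 400.0 × 0.138 = 55.2 mL.
Additional alveolar pressure from trapping ≈ V_trapped / C = 55.2 / 33.333 = 1.656 cmH2O.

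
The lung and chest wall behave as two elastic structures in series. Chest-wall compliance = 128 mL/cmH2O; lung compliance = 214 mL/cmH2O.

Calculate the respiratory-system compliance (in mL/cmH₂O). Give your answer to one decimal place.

Lung and chest wall are elastances in series: 1/Crs = 1/CL + 1/Ccw.
1/Crs = 1/214 + 1/128 = 0.01249.
Crs = 80.064 mL/cmH2O.

80.1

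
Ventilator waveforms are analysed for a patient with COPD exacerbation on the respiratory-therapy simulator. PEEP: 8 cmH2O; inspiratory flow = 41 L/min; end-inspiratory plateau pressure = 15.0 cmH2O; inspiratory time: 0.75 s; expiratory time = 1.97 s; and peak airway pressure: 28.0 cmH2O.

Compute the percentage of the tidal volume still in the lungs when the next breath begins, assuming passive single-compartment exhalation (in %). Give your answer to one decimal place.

Flow: 41 L/min ÷ 60 = 0.6833 L/s.
Vt = flow × Ti = 0.6833 L/s × 0.75 s × 1000 mL/L = 512.48 mL.
R = (PIP − Pplat)/V̇ = (28.0 − 15.0) / 0.6833 = 13.0/0.6833 = 19.025 cmH2O·s/L.
C = Vt/(Pplat − PEEP) = 512.48 / (15.0 − 8) = 512.48/7.0 = 73.211 mL/cmH2O.
τ = R × C = 19.025 × 0.07321 L/cmH2O = 1.393 s.
Fraction remaining at end-expiration = e^(−Te/τ) = e^(−1.97/1.393) = 0.2431 → 24.31%.

24.3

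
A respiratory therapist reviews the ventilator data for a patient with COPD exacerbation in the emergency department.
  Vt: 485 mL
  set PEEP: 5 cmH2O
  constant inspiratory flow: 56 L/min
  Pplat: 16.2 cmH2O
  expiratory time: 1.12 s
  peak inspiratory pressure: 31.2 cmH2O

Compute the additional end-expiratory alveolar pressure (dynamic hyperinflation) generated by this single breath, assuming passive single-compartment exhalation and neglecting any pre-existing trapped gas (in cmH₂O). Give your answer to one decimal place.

Flow: 56 L/min ÷ 60 = 0.9333 L/s.
R = (PIP − Pplat)/V̇ = (31.2 − 16.2) / 0.9333 = 15.0/0.9333 = 16.072 cmH2O·s/L.
C = Vt/(Pplat − PEEP) = 485.0 / (16.2 − 5) = 485.0/11.2 = 43.304 mL/cmH2O.
τ = R × C = 16.072 × 0.0433 L/cmH2O = 0.6959 s.
Fraction remaining = e^(−Te/τ) = e^(−1.12/0.6959) = 0.2; trapped volume = 485.0 × 0.2 = 97.0 mL.
Additional alveolar pressure from trapping ≈ V_trapped / C = 97.0 / 43.304 = 2.24 cmH2O.

2.2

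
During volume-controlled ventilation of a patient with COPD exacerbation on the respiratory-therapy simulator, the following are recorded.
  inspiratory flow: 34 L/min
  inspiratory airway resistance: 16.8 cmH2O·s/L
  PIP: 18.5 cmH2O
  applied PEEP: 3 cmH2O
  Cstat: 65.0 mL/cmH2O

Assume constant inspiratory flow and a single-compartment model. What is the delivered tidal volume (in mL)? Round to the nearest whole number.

389

Flow: 34 L/min ÷ 60 = 0.5667 L/s.
Equation of motion (constant flow): PIP = Vt/C + R·V̇ + PEEP.
Vt/C = PIP − R·V̇ − PEEP = 18.5 − 9.521 − 3 = 5.979 cmH2O.
Vt = C × 5.979 = 65.0 × 5.979 = 388.64 mL.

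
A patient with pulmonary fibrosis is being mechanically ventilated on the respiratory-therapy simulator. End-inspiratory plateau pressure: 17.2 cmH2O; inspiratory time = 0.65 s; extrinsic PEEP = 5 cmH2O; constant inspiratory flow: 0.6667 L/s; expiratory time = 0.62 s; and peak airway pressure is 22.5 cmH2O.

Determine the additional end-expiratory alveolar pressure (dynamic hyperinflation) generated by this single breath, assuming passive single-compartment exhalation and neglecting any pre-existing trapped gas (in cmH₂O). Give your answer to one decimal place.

1.4

Vt = flow × Ti = 0.6667 L/s × 0.65 s × 1000 mL/L = 433.36 mL.
R = (PIP − Pplat)/V̇ = (22.5 − 17.2) / 0.6667 = 5.3/0.6667 = 7.95 cmH2O·s/L.
C = Vt/(Pplat − PEEP) = 433.36 / (17.2 − 5) = 433.36/12.2 = 35.521 mL/cmH2O.
τ = R × C = 7.95 × 0.03552 L/cmH2O = 0.2824 s.
Fraction remaining = e^(−Te/τ) = e^(−0.62/0.2824) = 0.1113; trapped volume = 433.36 × 0.1113 = 48.233 mL.
Additional alveolar pressure from trapping ≈ V_trapped / C = 48.233 / 35.521 = 1.358 cmH2O.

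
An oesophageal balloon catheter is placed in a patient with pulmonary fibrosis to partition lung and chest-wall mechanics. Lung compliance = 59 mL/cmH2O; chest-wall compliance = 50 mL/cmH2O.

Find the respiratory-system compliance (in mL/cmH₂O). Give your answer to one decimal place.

Lung and chest wall are elastances in series: 1/Crs = 1/CL + 1/Ccw.
1/Crs = 1/59 + 1/50 = 0.03695.
Crs = 27.064 mL/cmH2O.

27.1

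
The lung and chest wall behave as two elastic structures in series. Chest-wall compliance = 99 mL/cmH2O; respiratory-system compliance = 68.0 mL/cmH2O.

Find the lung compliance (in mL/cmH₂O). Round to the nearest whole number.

1/CL = 1/Crs − 1/Ccw.
1/CL = 1/68.0 − 1/99 = 0.004605.
CL = 217.16 mL/cmH2O.

217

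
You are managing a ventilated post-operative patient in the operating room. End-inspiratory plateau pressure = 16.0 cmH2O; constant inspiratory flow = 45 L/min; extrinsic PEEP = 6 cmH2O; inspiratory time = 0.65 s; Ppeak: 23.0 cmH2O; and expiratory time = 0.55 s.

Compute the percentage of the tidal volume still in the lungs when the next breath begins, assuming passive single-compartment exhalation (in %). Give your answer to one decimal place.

Flow: 45 L/min ÷ 60 = 0.75 L/s.
Vt = flow × Ti = 0.75 L/s × 0.65 s × 1000 mL/L = 487.5 mL.
R = (PIP − Pplat)/V̇ = (23.0 − 16.0) / 0.75 = 7.0/0.75 = 9.333 cmH2O·s/L.
C = Vt/(Pplat − PEEP) = 487.5 / (16.0 − 6) = 487.5/10.0 = 48.75 mL/cmH2O.
τ = R × C = 9.333 × 0.04875 L/cmH2O = 0.455 s.
Fraction remaining at end-expiration = e^(−Te/τ) = e^(−0.55/0.455) = 0.2986 → 29.86%.

29.9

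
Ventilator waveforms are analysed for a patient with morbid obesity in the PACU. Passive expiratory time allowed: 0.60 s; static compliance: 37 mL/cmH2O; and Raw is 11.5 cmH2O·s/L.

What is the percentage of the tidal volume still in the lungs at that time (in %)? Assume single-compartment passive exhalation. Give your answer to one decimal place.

τ = R × C = 11.5 × 37 mL/cmH2O = 11.5 × 0.037 L/cmH2O = 0.4255 s.
Passive exhalation: V(t)/V₀ = e^(−t/τ) = e^(−0.60/0.4255) = 0.2441.
Fraction remaining = 0.2441 → 24.41%.

24.4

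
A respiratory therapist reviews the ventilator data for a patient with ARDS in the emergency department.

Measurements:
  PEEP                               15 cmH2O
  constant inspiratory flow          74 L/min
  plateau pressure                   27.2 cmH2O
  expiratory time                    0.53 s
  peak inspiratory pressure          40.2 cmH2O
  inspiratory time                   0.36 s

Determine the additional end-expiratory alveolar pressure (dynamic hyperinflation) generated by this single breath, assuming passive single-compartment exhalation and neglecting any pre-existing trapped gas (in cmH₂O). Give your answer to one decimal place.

3.1

Flow: 74 L/min ÷ 60 = 1.2333 L/s.
Vt = flow × Ti = 1.2333 L/s × 0.36 s × 1000 mL/L = 443.99 mL.
R = (PIP − Pplat)/V̇ = (40.2 − 27.2) / 1.2333 = 13.0/1.2333 = 10.541 cmH2O·s/L.
C = Vt/(Pplat − PEEP) = 443.99 / (27.2 − 15) = 443.99/12.2 = 36.393 mL/cmH2O.
τ = R × C = 10.541 × 0.03639 L/cmH2O = 0.3836 s.
Fraction remaining = e^(−Te/τ) = e^(−0.53/0.3836) = 0.2512; trapped volume = 443.99 × 0.2512 = 111.53 mL.
Additional alveolar pressure from trapping ≈ V_trapped / C = 111.53 / 36.393 = 3.065 cmH2O.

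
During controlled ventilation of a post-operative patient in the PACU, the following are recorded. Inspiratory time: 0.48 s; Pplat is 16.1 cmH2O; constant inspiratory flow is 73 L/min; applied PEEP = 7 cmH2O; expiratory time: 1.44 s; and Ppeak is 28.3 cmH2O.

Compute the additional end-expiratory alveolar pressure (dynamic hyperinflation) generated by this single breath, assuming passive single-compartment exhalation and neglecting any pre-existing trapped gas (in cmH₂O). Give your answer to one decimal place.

1.0

Flow: 73 L/min ÷ 60 = 1.2167 L/s.
Vt = flow × Ti = 1.2167 L/s × 0.48 s × 1000 mL/L = 584.02 mL.
R = (PIP − Pplat)/V̇ = (28.3 − 16.1) / 1.2167 = 12.2/1.2167 = 10.027 cmH2O·s/L.
C = Vt/(Pplat − PEEP) = 584.02 / (16.1 − 7) = 584.02/9.1 = 64.178 mL/cmH2O.
τ = R × C = 10.027 × 0.06418 L/cmH2O = 0.6435 s.
Fraction remaining = e^(−Te/τ) = e^(−1.44/0.6435) = 0.1067; trapped volume = 584.02 × 0.1067 = 62.315 mL.
Additional alveolar pressure from trapping ≈ V_trapped / C = 62.315 / 64.178 = 0.971 cmH2O.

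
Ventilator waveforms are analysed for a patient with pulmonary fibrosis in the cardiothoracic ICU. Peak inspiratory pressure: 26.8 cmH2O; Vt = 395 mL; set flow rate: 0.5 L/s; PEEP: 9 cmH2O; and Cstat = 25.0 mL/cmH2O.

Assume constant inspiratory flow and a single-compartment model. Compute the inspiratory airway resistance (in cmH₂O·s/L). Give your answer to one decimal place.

4.0

Equation of motion (constant flow): PIP = Vt/C + R·V̇ + PEEP.
R·V̇ = PIP − Vt/C − PEEP = 26.8 − 395/25.0 − 9 = 26.8 − 15.8 − 9 = 2.0 cmH2O.
R = 2.0 / 0.5 = 4.0 cmH2O·s/L.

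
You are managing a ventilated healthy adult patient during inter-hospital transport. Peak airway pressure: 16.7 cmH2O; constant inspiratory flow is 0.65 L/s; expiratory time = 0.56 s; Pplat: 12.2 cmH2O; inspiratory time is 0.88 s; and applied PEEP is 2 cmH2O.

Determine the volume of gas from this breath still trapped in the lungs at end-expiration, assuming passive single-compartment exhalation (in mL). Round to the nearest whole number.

Vt = flow × Ti = 0.65 L/s × 0.88 s × 1000 mL/L = 572.0 mL.
R = (PIP − Pplat)/V̇ = (16.7 − 12.2) / 0.65 = 4.5/0.65 = 6.923 cmH2O·s/L.
C = Vt/(Pplat − PEEP) = 572.0 / (12.2 − 2) = 572.0/10.2 = 56.078 mL/cmH2O.
τ = R × C = 6.923 × 0.05608 L/cmH2O = 0.3882 s.
Fraction remaining = e^(−Te/τ) = e^(−0.56/0.3882) = 0.2363.
Trapped volume = 572.0 × 0.2363 = 135.16 mL.

135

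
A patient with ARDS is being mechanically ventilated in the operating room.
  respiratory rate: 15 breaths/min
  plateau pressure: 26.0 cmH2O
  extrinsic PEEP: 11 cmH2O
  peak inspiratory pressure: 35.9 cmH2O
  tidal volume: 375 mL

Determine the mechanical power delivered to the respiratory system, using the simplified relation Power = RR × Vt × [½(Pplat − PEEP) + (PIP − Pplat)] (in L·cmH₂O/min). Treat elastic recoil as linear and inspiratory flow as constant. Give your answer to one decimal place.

97.9

Per-breath work = Vt × [½(Pplat−PEEP) + (PIP−Pplat)] = 0.375 × [0.5×15.0 + 9.9] = 0.375 × 17.4 = 6.525 L·cmH2O.
Power = 15 × 6.525 = 97.875 L·cmH2O/min.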